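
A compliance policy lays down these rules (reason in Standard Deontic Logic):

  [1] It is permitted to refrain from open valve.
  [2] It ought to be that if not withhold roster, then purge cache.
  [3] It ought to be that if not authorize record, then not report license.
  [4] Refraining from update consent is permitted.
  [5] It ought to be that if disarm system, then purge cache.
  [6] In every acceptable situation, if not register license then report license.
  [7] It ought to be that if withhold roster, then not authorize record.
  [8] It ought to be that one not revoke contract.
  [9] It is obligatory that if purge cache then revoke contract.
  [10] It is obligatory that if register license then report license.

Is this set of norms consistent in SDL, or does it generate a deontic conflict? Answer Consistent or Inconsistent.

Inconsistent

Premises 6 and 10 are O(¬register_license → report_license) and O(register_license → report_license); every ideal world satisfies ¬register_license or register_license, so in either case report_license holds — hence O(report_license).
The contrapositive of premise 3 (O(¬authorize_record → ¬report_license)) is O(report_license → authorize_record), and O(report_license) is already established, so O(authorize_record).
The contrapositive of premise 7 (O(withhold_roster → ¬authorize_record)) is O(authorize_record → ¬withhold_roster), and O(authorize_record) is already established, so O(¬withhold_roster).
Premise 2 is O(¬withhold_roster → purge_cache); since O(¬withhold_roster), deontic closure gives O(purge_cache).
Applying K to premise 9 (O(purge_cache → revoke_contract)) and O(purge_cache) yields O(revoke_contract).
Yet premise 8 states O(¬revoke_contract).
We now have both O(revoke_contract) and O(¬revoke_contract) — revoke_contract is simultaneously obligatory and forbidden, violating the D-axiom.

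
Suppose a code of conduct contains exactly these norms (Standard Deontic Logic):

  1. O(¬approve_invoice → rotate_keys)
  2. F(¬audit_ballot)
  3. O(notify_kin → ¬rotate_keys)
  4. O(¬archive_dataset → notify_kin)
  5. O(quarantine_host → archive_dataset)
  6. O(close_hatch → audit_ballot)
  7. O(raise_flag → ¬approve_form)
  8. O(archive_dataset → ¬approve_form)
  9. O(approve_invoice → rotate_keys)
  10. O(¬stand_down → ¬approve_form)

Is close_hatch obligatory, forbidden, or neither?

Premise 6 is O(close_hatch → audit_ballot); even if O(audit_ballot) held, inferring O(close_hatch) would be affirming the consequent — invalid.
No premise or chain of K-axiom applications forces O(close_hatch), and none forces O(¬close_hatch). So close_hatch is neither obligatory nor forbidden under these norms.

Neither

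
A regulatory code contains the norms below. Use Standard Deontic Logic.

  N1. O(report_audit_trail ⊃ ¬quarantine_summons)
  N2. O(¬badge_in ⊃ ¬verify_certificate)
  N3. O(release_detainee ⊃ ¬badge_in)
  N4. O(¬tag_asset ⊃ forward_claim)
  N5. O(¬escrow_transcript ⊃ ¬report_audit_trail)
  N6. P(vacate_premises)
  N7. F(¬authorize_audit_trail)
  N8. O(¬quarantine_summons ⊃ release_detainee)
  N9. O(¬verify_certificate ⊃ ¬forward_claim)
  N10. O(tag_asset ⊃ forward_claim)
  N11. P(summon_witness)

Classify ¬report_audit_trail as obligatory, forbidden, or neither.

Obligatory

By case analysis on ¬tag_asset: premise 4 gives O(¬tag_asset ⊃ forward_claim) and premise 10 gives O(tag_asset ⊃ forward_claim), so O(forward_claim) either way.
The contrapositive of premise 9 (O(¬verify_certificate ⊃ ¬forward_claim)) is O(forward_claim ⊃ verify_certificate), and O(forward_claim) is already established, so O(verify_certificate).
The contrapositive of premise 2 (O(¬badge_in ⊃ ¬verify_certificate)) is O(verify_certificate ⊃ badge_in), and O(verify_certificate) is already established, so O(badge_in).
Premise 3 is O(release_detainee ⊃ ¬badge_in); contrapositively O(badge_in ⊃ ¬release_detainee). Since O(badge_in) holds, K gives O(¬release_detainee).
The contrapositive of premise 8 (O(¬quarantine_summons ⊃ release_detainee)) is O(¬release_detainee ⊃ quarantine_summons), and O(¬release_detainee) is already established, so O(quarantine_summons).
The contrapositive of premise 1 (O(report_audit_trail ⊃ ¬quarantine_summons)) is O(quarantine_summons ⊃ ¬report_audit_trail), and O(quarantine_summons) is already established, so O(¬report_audit_trail).
Premises 5, 6, 7, 11 do not contribute to this derivation.
Hence ¬report_audit_trail is obligatory.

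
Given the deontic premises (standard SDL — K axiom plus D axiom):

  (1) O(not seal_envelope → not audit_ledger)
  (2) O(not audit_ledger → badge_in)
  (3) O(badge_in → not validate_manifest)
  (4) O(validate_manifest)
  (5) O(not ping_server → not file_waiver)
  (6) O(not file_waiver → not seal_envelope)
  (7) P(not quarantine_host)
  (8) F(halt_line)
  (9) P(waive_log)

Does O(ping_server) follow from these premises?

Premise 4 states O(validate_manifest) outright.
Premise 3, O(badge_in → not validate_manifest), contraposes to O(validate_manifest → not badge_in); with O(validate_manifest) we get O(not badge_in).
Premise 2, O(not audit_ledger → badge_in), contraposes to O(not badge_in → audit_ledger); with O(not badge_in) we get O(audit_ledger).
The contrapositive of premise 1 (O(not seal_envelope → not audit_ledger)) is O(audit_ledger → seal_envelope), and O(audit_ledger) is already established, so O(seal_envelope).
Premise 6 is O(not file_waiver → not seal_envelope); contrapositively O(seal_envelope → file_waiver). Since O(seal_envelope) holds, K gives O(file_waiver).
Premise 5, O(not ping_server → not file_waiver), contraposes to O(file_waiver → ping_server); with O(file_waiver) we get O(ping_server).
Premises 7, 8, 9 do not contribute to this derivation.
So O(ping_server) follows.

Yes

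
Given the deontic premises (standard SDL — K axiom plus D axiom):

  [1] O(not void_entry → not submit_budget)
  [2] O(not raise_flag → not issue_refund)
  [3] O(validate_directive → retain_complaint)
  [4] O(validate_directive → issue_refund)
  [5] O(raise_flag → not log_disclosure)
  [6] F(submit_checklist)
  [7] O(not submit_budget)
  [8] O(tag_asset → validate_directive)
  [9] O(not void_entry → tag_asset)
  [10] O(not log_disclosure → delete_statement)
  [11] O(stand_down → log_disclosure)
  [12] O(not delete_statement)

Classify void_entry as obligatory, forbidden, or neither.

Premise 12 gives O(not delete_statement).
Premise 10, O(not log_disclosure → delete_statement), contraposes to O(not delete_statement → log_disclosure); with O(not delete_statement) we get O(log_disclosure).
Premise 5 is O(raise_flag → not log_disclosure); contrapositively O(log_disclosure → not raise_flag). Since O(log_disclosure) holds, K gives O(not raise_flag).
From O(not raise_flag) and premise 2, O(not raise_flag → not issue_refund), we obtain O(not issue_refund).
The contrapositive of premise 4 (O(validate_directive → issue_refund)) is O(not issue_refund → not validate_directive), and O(not issue_refund) is already established, so O(not validate_directive).
Premise 8 is O(tag_asset → validate_directive); contrapositively O(not validate_directive → not tag_asset). Since O(not validate_directive) holds, K gives O(not tag_asset).
Premise 9, O(not void_entry → tag_asset), contraposes to O(not tag_asset → void_entry); with O(not tag_asset) we get O(void_entry).
Premises 1, 3, 6, 7, 11 do not contribute to this derivation.
Hence void_entry is obligatory.

Obligatory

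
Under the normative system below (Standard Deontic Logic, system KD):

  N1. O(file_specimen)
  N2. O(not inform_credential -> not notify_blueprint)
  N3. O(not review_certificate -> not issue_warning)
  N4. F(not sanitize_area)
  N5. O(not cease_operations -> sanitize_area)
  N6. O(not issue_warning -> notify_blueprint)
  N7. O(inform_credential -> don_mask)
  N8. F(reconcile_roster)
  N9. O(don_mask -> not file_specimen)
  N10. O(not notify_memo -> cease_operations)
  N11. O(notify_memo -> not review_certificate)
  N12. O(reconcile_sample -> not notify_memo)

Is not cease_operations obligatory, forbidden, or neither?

Forbidden

Premise 1 gives O(file_specimen).
Premise 9, O(don_mask -> not file_specimen), contraposes to O(file_specimen -> not don_mask); with O(file_specimen) we get O(not don_mask).
Premise 7 is O(inform_credential -> don_mask); contrapositively O(not don_mask -> not inform_credential). Since O(not don_mask) holds, K gives O(not inform_credential).
Applying K to premise 2 (O(not inform_credential -> not notify_blueprint)) and O(not inform_credential) yields O(not notify_blueprint).
Premise 6, O(not issue_warning -> notify_blueprint), contraposes to O(not notify_blueprint -> issue_warning); with O(not notify_blueprint) we get O(issue_warning).
Premise 3 is O(not review_certificate -> not issue_warning); contrapositively O(issue_warning -> review_certificate). Since O(issue_warning) holds, K gives O(review_certificate).
Premise 11 is O(notify_memo -> not review_certificate); contrapositively O(review_certificate -> not notify_memo). Since O(review_certificate) holds, K gives O(not notify_memo).
Applying K to premise 10 (O(not notify_memo -> cease_operations)) and O(not notify_memo) yields O(cease_operations).
Premises 4, 5, 8, 12 do not contribute to this derivation.
Thus O(cease_operations), which is F(not cease_operations): not cease_operations is forbidden.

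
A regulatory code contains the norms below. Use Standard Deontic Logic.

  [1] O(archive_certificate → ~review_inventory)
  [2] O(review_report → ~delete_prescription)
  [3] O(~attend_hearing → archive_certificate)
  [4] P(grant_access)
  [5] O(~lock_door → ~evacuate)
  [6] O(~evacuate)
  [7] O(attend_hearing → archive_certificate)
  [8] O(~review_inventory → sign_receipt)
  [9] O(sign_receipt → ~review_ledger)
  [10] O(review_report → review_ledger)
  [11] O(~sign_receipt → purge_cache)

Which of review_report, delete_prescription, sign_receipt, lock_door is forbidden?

review_report

Premises 7 and 3 are O(attend_hearing → archive_certificate) and O(~attend_hearing → archive_certificate); every ideal world satisfies attend_hearing or ~attend_hearing, so in either case archive_certificate holds — hence O(archive_certificate).
From O(archive_certificate) and premise 1, O(archive_certificate → ~review_inventory), we obtain O(~review_inventory).
With premise 8, O(~review_inventory → sign_receipt), the K-axiom yields O(sign_receipt).
From O(sign_receipt) and premise 9, O(sign_receipt → ~review_ledger), we obtain O(~review_ledger).
Premise 10, O(review_report → review_ledger), contraposes to O(~review_ledger → ~review_report); with O(~review_ledger) we get O(~review_report).
So O(~review_report) holds, i.e. review_report is forbidden. None of the other listed options is forbidden under the premises.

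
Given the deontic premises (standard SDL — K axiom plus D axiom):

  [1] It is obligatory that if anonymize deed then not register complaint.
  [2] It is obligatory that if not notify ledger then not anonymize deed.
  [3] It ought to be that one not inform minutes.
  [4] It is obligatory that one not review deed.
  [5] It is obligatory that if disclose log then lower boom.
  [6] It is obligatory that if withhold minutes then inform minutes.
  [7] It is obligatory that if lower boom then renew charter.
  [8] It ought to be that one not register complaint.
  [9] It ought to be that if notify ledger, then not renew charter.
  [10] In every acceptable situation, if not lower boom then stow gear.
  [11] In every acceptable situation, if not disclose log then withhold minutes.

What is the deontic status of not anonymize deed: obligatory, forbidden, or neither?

From premise 3 we have O(¬inform_minutes).
Premise 6 is O(withhold_minutes → inform_minutes); contrapositively O(¬inform_minutes → ¬withhold_minutes). Since O(¬inform_minutes) holds, K gives O(¬withhold_minutes).
The contrapositive of premise 11 (O(¬disclose_log → withhold_minutes)) is O(¬withhold_minutes → disclose_log), and O(¬withhold_minutes) is already established, so O(disclose_log).
Premise 5 is O(disclose_log → lower_boom); since O(disclose_log), deontic closure gives O(lower_boom).
From O(lower_boom) and premise 7, O(lower_boom → renew_charter), we obtain O(renew_charter).
The contrapositive of premise 9 (O(notify_ledger → ¬renew_charter)) is O(renew_charter → ¬notify_ledger), and O(renew_charter) is already established, so O(¬notify_ledger).
Applying K to premise 2 (O(¬notify_ledger → ¬anonymize_deed)) and O(¬notify_ledger) yields O(¬anonymize_deed).
Premises 1, 4, 8, 10 do not contribute to this derivation.
Hence ¬anonymize_deed is obligatory.

Obligatory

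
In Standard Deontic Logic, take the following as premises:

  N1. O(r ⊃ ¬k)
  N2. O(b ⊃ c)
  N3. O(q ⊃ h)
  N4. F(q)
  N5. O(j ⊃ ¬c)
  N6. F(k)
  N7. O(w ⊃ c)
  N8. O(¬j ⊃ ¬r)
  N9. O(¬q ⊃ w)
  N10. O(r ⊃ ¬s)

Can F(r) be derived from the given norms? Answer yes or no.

Yes

Premise 4, F(q), is equivalent to O(¬q).
Applying K to premise 9 (O(¬q ⊃ w)) and O(¬q) yields O(w).
From O(w) and premise 7, O(w ⊃ c), we obtain O(c).
Premise 5, O(j ⊃ ¬c), contraposes to O(c ⊃ ¬j); with O(c) we get O(¬j).
Applying K to premise 8 (O(¬j ⊃ ¬r)) and O(¬j) yields O(¬r).
Premises 1, 2, 3, 6, 10 do not contribute to this derivation.
So O(¬r) holds, i.e. F(r). The claim follows.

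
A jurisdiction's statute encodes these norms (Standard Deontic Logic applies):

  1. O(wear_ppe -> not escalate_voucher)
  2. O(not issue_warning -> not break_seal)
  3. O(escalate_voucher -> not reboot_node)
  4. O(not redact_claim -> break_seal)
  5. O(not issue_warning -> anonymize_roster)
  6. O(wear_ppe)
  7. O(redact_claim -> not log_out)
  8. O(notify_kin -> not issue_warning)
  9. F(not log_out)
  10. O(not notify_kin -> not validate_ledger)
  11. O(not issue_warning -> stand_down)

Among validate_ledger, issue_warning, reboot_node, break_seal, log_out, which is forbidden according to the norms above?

validate_ledger

Premise 9, F(not log_out), is equivalent to O(log_out).
Premise 7 is O(redact_claim -> not log_out); contrapositively O(log_out -> not redact_claim). Since O(log_out) holds, K gives O(not redact_claim).
Premise 4 is O(not redact_claim -> break_seal); since O(not redact_claim), deontic closure gives O(break_seal).
Premise 2 is O(not issue_warning -> not break_seal); contrapositively O(break_seal -> issue_warning). Since O(break_seal) holds, K gives O(issue_warning).
Premise 8 is O(notify_kin -> not issue_warning); contrapositively O(issue_warning -> not notify_kin). Since O(issue_warning) holds, K gives O(not notify_kin).
Applying K to premise 10 (O(not notify_kin -> not validate_ledger)) and O(not notify_kin) yields O(not validate_ledger).
So O(not validate_ledger) holds, i.e. validate_ledger is forbidden. None of the other listed options is forbidden under the premises.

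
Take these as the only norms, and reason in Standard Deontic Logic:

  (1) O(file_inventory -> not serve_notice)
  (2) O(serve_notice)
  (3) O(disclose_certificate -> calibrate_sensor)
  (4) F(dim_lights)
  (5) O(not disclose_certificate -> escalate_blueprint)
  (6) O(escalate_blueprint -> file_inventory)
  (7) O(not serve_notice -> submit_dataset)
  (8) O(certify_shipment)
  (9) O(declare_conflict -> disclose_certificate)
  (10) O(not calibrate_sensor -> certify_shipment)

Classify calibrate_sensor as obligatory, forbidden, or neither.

Obligatory

Premise 2 states O(serve_notice) outright.
Premise 1 is O(file_inventory -> not serve_notice); contrapositively O(serve_notice -> not file_inventory). Since O(serve_notice) holds, K gives O(not file_inventory).
The contrapositive of premise 6 (O(escalate_blueprint -> file_inventory)) is O(not file_inventory -> not escalate_blueprint), and O(not file_inventory) is already established, so O(not escalate_blueprint).
The contrapositive of premise 5 (O(not disclose_certificate -> escalate_blueprint)) is O(not escalate_blueprint -> disclose_certificate), and O(not escalate_blueprint) is already established, so O(disclose_certificate).
Applying K to premise 3 (O(disclose_certificate -> calibrate_sensor)) and O(disclose_certificate) yields O(calibrate_sensor).
Premises 4, 7, 8, 9, 10 do not contribute to this derivation.
Hence calibrate_sensor is obligatory.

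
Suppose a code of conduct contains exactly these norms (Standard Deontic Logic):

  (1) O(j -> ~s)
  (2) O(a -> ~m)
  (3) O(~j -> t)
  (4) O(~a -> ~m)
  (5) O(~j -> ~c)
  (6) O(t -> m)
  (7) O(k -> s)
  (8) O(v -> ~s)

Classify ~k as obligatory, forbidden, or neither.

By case analysis on ~a: premise 4 gives O(~a -> ~m) and premise 2 gives O(a -> ~m), so O(~m) either way.
Premise 6, O(t -> m), contraposes to O(~m -> ~t); with O(~m) we get O(~t).
The contrapositive of premise 3 (O(~j -> t)) is O(~t -> j), and O(~t) is already established, so O(j).
Premise 1 is O(j -> ~s); since O(j), deontic closure gives O(~s).
Premise 7, O(k -> s), contraposes to O(~s -> ~k); with O(~s) we get O(~k).
Premises 5, 8 do not contribute to this derivation.
Hence ~k is obligatory.

Obligatory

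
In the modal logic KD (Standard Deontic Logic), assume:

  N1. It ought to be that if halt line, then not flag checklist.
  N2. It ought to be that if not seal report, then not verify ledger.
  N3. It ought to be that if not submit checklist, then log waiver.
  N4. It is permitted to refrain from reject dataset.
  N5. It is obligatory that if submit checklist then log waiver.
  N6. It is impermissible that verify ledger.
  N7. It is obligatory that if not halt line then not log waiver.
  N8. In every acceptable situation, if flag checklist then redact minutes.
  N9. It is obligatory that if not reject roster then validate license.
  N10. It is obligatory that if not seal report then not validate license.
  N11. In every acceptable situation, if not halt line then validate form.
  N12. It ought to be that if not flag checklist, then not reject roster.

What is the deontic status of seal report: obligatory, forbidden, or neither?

Obligatory

Premises 5 and 3 are O(submit_checklist → log_waiver) and O(¬submit_checklist → log_waiver); every ideal world satisfies submit_checklist or ¬submit_checklist, so in either case log_waiver holds — hence O(log_waiver).
Premise 7 is O(¬halt_line → ¬log_waiver); contrapositively O(log_waiver → halt_line). Since O(log_waiver) holds, K gives O(halt_line).
Applying K to premise 1 (O(halt_line → ¬flag_checklist)) and O(halt_line) yields O(¬flag_checklist).
Applying K to premise 12 (O(¬flag_checklist → ¬reject_roster)) and O(¬flag_checklist) yields O(¬reject_roster).
With premise 9, O(¬reject_roster → validate_license), the K-axiom yields O(validate_license).
Premise 10, O(¬seal_report → ¬validate_license), contraposes to O(validate_license → seal_report); with O(validate_license) we get O(seal_report).
Premises 2, 4, 6, 8, 11 do not contribute to this derivation.
Hence seal_report is obligatory.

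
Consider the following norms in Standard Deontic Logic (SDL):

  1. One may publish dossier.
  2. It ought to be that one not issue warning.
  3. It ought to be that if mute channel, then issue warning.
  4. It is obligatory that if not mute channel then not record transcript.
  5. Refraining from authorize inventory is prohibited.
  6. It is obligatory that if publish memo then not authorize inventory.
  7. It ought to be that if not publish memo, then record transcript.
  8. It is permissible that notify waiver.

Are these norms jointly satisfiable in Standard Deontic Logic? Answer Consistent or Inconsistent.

Inconsistent

F(¬authorize_inventory) at premise 5 means O(authorize_inventory).
Premise 6, O(publish_memo → ¬authorize_inventory), contraposes to O(authorize_inventory → ¬publish_memo); with O(authorize_inventory) we get O(¬publish_memo).
Premise 7 is O(¬publish_memo → record_transcript); since O(¬publish_memo), deontic closure gives O(record_transcript).
The contrapositive of premise 4 (O(¬mute_channel → ¬record_transcript)) is O(record_transcript → mute_channel), and O(record_transcript) is already established, so O(mute_channel).
Premise 3 is O(mute_channel → issue_warning); since O(mute_channel), deontic closure gives O(issue_warning).
Yet premise 2 states O(¬issue_warning).
We now have both O(issue_warning) and O(¬issue_warning) — issue_warning is simultaneously obligatory and forbidden, violating the D-axiom.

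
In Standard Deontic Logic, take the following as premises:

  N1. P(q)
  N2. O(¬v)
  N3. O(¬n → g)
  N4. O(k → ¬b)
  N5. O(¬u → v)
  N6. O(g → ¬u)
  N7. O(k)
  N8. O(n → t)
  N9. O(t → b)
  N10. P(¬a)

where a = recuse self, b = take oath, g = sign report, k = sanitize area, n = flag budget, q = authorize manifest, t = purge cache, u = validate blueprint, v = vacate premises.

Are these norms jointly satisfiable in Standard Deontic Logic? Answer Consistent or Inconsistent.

Premise 7 gives O(k).
With premise 4, O(k → ¬b), the K-axiom yields O(¬b).
Premise 9, O(t → b), contraposes to O(¬b → ¬t); with O(¬b) we get O(¬t).
The contrapositive of premise 8 (O(n → t)) is O(¬t → ¬n), and O(¬t) is already established, so O(¬n).
With premise 3, O(¬n → g), the K-axiom yields O(g).
With premise 6, O(g → ¬u), the K-axiom yields O(¬u).
Applying K to premise 5 (O(¬u → v)) and O(¬u) yields O(v).
However, premise 2 gives O(¬v).
We now have both O(v) and O(¬v) — v is simultaneously obligatory and forbidden, violating the D-axiom.

Inconsistent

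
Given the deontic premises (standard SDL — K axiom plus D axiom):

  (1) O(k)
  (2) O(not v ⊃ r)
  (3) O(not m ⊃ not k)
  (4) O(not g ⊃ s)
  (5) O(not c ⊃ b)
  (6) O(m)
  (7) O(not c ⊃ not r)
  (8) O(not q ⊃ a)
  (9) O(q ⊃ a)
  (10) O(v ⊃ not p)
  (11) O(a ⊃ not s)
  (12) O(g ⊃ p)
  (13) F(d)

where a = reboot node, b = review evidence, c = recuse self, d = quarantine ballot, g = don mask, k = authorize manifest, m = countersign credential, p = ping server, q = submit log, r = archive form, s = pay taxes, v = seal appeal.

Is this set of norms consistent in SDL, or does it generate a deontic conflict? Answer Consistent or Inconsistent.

Consistent

Premise 3 is O(not m ⊃ not k), but O(not m) is not derivable from the premises, so it does not yield O(not k).
So O(not k) is not derivable, and the apparent clash with O(k) does not arise.
A world satisfying every obligation exists (e.g. a=true, b=false, c=true, d=false, g=true, k=true, m=true, p=true, q=false, r=true, s=false, v=false); no atom is both obligatory and forbidden, so the set is consistent.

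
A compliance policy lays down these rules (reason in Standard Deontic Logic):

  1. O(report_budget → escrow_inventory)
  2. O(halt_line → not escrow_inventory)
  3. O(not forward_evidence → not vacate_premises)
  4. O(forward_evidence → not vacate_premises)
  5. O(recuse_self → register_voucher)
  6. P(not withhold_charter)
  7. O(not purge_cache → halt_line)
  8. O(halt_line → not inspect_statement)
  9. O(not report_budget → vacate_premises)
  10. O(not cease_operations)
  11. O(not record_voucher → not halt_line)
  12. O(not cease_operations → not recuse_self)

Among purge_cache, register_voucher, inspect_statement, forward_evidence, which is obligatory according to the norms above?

purge_cache

By case analysis on forward_evidence: premise 4 gives O(forward_evidence → not vacate_premises) and premise 3 gives O(not forward_evidence → not vacate_premises), so O(not vacate_premises) either way.
Premise 9 is O(not report_budget → vacate_premises); contrapositively O(not vacate_premises → report_budget). Since O(not vacate_premises) holds, K gives O(report_budget).
From O(report_budget) and premise 1, O(report_budget → escrow_inventory), we obtain O(escrow_inventory).
The contrapositive of premise 2 (O(halt_line → not escrow_inventory)) is O(escrow_inventory → not halt_line), and O(escrow_inventory) is already established, so O(not halt_line).
Premise 7, O(not purge_cache → halt_line), contraposes to O(not halt_line → purge_cache); with O(not halt_line) we get O(purge_cache).
So O(purge_cache) holds — purge_cache is obligatory. None of the other listed options is made obligatory by any chain of premises.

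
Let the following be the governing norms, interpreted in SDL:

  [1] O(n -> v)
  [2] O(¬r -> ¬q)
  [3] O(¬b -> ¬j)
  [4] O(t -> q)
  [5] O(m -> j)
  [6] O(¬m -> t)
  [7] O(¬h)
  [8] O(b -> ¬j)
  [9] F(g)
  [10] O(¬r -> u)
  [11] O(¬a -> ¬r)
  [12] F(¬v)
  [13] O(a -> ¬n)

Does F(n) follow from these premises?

Yes

Premises 3 and 8 are O(¬b -> ¬j) and O(b -> ¬j); every ideal world satisfies ¬b or b, so in either case ¬j holds — hence O(¬j).
Premise 5 is O(m -> j); contrapositively O(¬j -> ¬m). Since O(¬j) holds, K gives O(¬m).
From O(¬m) and premise 6, O(¬m -> t), we obtain O(t).
Applying K to premise 4 (O(t -> q)) and O(t) yields O(q).
The contrapositive of premise 2 (O(¬r -> ¬q)) is O(q -> r), and O(q) is already established, so O(r).
Premise 11 is O(¬a -> ¬r); contrapositively O(r -> a). Since O(r) holds, K gives O(a).
Applying K to premise 13 (O(a -> ¬n)) and O(a) yields O(¬n).
Premises 1, 7, 9, 10, 12 do not contribute to this derivation.
So O(¬n) holds, i.e. F(n). The claim follows.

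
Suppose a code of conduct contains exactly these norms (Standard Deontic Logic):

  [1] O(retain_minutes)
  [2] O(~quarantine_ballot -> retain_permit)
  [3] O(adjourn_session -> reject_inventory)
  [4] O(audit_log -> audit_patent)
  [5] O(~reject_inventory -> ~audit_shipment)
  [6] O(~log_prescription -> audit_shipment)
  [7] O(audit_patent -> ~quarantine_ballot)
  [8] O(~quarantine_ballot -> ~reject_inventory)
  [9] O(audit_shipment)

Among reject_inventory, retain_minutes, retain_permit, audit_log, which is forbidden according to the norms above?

audit_log

From premise 9 we have O(audit_shipment).
Premise 5, O(~reject_inventory -> ~audit_shipment), contraposes to O(audit_shipment -> reject_inventory); with O(audit_shipment) we get O(reject_inventory).
Premise 8 is O(~quarantine_ballot -> ~reject_inventory); contrapositively O(reject_inventory -> quarantine_ballot). Since O(reject_inventory) holds, K gives O(quarantine_ballot).
The contrapositive of premise 7 (O(audit_patent -> ~quarantine_ballot)) is O(quarantine_ballot -> ~audit_patent), and O(quarantine_ballot) is already established, so O(~audit_patent).
Premise 4, O(audit_log -> audit_patent), contraposes to O(~audit_patent -> ~audit_log); with O(~audit_patent) we get O(~audit_log).
So O(~audit_log) holds, i.e. audit_log is forbidden. None of the other listed options is forbidden under the premises.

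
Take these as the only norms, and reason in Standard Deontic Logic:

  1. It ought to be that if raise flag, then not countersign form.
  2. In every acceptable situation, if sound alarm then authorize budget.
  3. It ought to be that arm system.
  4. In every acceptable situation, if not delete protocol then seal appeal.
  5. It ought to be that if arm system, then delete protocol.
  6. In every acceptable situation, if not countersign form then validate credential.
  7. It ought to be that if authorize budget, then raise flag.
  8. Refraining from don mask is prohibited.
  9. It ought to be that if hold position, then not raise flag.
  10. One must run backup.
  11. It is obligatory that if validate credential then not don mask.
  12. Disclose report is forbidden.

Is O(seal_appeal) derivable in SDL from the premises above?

No

Premise 4 is O(¬delete_protocol → seal_appeal), but O(¬delete_protocol) is not derivable from the premises, so it does not yield O(seal_appeal).
No other premise forces O(seal_appeal). An ideal world satisfying every premise can still have seal_appeal false, so O(seal_appeal) is not derivable.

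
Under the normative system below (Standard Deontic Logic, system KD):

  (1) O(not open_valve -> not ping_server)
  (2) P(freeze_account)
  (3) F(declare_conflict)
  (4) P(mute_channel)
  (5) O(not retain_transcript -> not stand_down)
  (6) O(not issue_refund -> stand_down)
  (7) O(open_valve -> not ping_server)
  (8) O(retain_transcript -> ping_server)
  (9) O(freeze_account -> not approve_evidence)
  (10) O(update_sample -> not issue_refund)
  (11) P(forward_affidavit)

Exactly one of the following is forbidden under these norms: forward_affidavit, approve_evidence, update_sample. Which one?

Premises 7 and 1 are O(open_valve -> not ping_server) and O(not open_valve -> not ping_server); every ideal world satisfies open_valve or not open_valve, so in either case not ping_server holds — hence O(not ping_server).
The contrapositive of premise 8 (O(retain_transcript -> ping_server)) is O(not ping_server -> not retain_transcript), and O(not ping_server) is already established, so O(not retain_transcript).
Premise 5 is O(not retain_transcript -> not stand_down); since O(not retain_transcript), deontic closure gives O(not stand_down).
The contrapositive of premise 6 (O(not issue_refund -> stand_down)) is O(not stand_down -> issue_refund), and O(not stand_down) is already established, so O(issue_refund).
Premise 10, O(update_sample -> not issue_refund), contraposes to O(issue_refund -> not update_sample); with O(issue_refund) we get O(not update_sample).
So O(not update_sample) holds, i.e. update_sample is forbidden. None of the other listed options is forbidden under the premises.

update_sample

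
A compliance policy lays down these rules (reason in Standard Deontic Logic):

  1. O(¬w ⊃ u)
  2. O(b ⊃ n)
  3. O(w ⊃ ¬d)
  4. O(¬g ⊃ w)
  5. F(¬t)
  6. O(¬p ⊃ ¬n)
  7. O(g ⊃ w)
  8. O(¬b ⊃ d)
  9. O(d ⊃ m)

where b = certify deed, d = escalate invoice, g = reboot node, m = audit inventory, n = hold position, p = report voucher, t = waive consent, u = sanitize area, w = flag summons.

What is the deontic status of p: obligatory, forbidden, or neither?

By case analysis on g: premise 7 gives O(g ⊃ w) and premise 4 gives O(¬g ⊃ w), so O(w) either way.
Applying K to premise 3 (O(w ⊃ ¬d)) and O(w) yields O(¬d).
The contrapositive of premise 8 (O(¬b ⊃ d)) is O(¬d ⊃ b), and O(¬d) is already established, so O(b).
With premise 2, O(b ⊃ n), the K-axiom yields O(n).
Premise 6, O(¬p ⊃ ¬n), contraposes to O(n ⊃ p); with O(n) we get O(p).
Premises 1, 5, 9 do not contribute to this derivation.
Hence p is obligatory.

Obligatory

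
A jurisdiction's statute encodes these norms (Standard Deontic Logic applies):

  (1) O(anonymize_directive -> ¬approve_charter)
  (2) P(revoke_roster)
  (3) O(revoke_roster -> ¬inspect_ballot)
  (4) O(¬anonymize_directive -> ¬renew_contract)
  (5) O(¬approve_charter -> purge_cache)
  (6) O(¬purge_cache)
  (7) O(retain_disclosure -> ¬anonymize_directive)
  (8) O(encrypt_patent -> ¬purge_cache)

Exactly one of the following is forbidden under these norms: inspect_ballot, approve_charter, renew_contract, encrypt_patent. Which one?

renew_contract

From premise 6 we have O(¬purge_cache).
The contrapositive of premise 5 (O(¬approve_charter -> purge_cache)) is O(¬purge_cache -> approve_charter), and O(¬purge_cache) is already established, so O(approve_charter).
Premise 1, O(anonymize_directive -> ¬approve_charter), contraposes to O(approve_charter -> ¬anonymize_directive); with O(approve_charter) we get O(¬anonymize_directive).
With premise 4, O(¬anonymize_directive -> ¬renew_contract), the K-axiom yields O(¬renew_contract).
So O(¬renew_contract) holds, i.e. renew_contract is forbidden. None of the other listed options is forbidden under the premises.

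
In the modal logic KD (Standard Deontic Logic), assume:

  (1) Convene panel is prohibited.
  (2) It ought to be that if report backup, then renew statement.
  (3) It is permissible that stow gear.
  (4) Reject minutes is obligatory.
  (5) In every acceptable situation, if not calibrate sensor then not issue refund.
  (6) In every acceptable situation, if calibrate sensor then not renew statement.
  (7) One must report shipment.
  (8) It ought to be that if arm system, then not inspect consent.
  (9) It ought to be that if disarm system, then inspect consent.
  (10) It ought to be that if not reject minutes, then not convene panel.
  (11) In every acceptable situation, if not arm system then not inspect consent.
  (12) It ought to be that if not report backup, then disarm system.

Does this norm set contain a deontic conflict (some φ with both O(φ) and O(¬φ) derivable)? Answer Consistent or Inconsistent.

Consistent

Premise 10 is O(¬reject_minutes → ¬convene_panel); even if O(¬convene_panel) held, inferring O(¬reject_minutes) would be affirming the consequent — invalid.
So O(¬reject_minutes) is not derivable, and the apparent clash with O(reject_minutes) does not arise.
A world satisfying every obligation exists (e.g. arm_system=false, calibrate_sensor=false, convene_panel=false, disarm_system=false, inspect_consent=false, issue_refund=false, reject_minutes=true, renew_statement=true, report_backup=true, report_shipment=true, stow_gear=false); no atom is both obligatory and forbidden, so the set is consistent.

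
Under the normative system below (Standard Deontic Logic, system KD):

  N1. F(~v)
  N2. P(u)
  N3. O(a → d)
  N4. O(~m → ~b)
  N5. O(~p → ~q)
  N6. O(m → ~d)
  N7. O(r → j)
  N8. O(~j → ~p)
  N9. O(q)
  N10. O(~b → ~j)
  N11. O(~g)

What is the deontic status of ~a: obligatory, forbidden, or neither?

From premise 9 we have O(q).
The contrapositive of premise 5 (O(~p → ~q)) is O(q → p), and O(q) is already established, so O(p).
Premise 8 is O(~j → ~p); contrapositively O(p → j). Since O(p) holds, K gives O(j).
The contrapositive of premise 10 (O(~b → ~j)) is O(j → b), and O(j) is already established, so O(b).
Premise 4 is O(~m → ~b); contrapositively O(b → m). Since O(b) holds, K gives O(m).
Applying K to premise 6 (O(m → ~d)) and O(m) yields O(~d).
Premise 3, O(a → d), contraposes to O(~d → ~a); with O(~d) we get O(~a).
Premises 1, 2, 7, 11 do not contribute to this derivation.
Hence ~a is obligatory.

Obligatory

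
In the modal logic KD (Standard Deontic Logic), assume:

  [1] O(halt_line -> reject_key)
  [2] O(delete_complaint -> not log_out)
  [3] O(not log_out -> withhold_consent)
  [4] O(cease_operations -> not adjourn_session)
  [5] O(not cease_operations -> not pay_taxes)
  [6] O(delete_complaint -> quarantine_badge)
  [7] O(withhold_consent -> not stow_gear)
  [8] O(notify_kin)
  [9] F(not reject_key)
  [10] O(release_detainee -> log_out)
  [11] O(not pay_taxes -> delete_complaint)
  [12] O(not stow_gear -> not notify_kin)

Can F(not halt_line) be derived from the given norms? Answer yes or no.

Premise 1 is O(halt_line -> reject_key); even if O(reject_key) held, inferring O(halt_line) would be affirming the consequent — invalid.
No other premise forces O(halt_line). An ideal world satisfying every premise can still have not halt_line true, so F(not halt_line) is not derivable.

No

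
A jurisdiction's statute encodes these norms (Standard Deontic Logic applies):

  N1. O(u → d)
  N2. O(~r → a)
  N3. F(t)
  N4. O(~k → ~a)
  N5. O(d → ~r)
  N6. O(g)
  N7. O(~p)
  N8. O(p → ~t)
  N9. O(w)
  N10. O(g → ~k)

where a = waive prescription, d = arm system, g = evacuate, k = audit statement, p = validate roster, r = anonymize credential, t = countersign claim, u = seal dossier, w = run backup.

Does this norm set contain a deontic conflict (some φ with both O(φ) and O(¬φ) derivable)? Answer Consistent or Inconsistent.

Premise 8 is O(p → ~t); even if O(~t) held, inferring O(p) would be affirming the consequent — invalid.
So O(p) is not derivable, and the apparent clash with O(~p) does not arise.
A world satisfying every obligation exists (e.g. a=false, d=false, g=true, k=false, p=false, r=true, t=false, u=false, w=true); no atom is both obligatory and forbidden, so the set is consistent.

Consistent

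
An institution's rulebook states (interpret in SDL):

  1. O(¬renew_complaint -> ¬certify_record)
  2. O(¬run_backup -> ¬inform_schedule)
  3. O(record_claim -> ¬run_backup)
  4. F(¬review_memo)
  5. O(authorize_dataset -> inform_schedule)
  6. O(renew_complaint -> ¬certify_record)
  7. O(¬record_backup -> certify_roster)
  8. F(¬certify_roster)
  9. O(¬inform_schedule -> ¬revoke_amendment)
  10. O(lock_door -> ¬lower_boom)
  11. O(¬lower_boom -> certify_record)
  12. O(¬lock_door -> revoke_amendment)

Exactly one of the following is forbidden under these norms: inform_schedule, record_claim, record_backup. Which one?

record_claim

Premises 1 and 6 cover both cases: O(¬renew_complaint -> ¬certify_record) and O(renew_complaint -> ¬certify_record). Since ¬renew_complaint ∨ renew_complaint is a tautology, O(¬certify_record) follows.
Premise 11 is O(¬lower_boom -> certify_record); contrapositively O(¬certify_record -> lower_boom). Since O(¬certify_record) holds, K gives O(lower_boom).
Premise 10, O(lock_door -> ¬lower_boom), contraposes to O(lower_boom -> ¬lock_door); with O(lower_boom) we get O(¬lock_door).
With premise 12, O(¬lock_door -> revoke_amendment), the K-axiom yields O(revoke_amendment).
Premise 9 is O(¬inform_schedule -> ¬revoke_amendment); contrapositively O(revoke_amendment -> inform_schedule). Since O(revoke_amendment) holds, K gives O(inform_schedule).
The contrapositive of premise 2 (O(¬run_backup -> ¬inform_schedule)) is O(inform_schedule -> run_backup), and O(inform_schedule) is already established, so O(run_backup).
Premise 3 is O(record_claim -> ¬run_backup); contrapositively O(run_backup -> ¬record_claim). Since O(run_backup) holds, K gives O(¬record_claim).
So O(¬record_claim) holds, i.e. record_claim is forbidden. None of the other listed options is forbidden under the premises.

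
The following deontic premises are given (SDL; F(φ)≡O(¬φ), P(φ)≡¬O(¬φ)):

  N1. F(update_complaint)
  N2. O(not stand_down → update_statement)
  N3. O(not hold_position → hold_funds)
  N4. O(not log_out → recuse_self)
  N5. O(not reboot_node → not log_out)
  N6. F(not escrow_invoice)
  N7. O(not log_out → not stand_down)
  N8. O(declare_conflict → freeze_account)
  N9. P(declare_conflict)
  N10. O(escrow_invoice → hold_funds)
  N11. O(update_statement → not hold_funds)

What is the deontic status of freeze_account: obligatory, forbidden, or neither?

Neither

Premise 8 is O(declare_conflict → freeze_account), but O(declare_conflict) is not derivable from the premises (the permission P(declare_conflict) asserts only not O(not declare_conflict), not O(declare_conflict)), so it does not yield O(freeze_account).
No premise or chain of K-axiom applications forces O(freeze_account), and none forces O(not freeze_account). So freeze_account is neither obligatory nor forbidden under these norms.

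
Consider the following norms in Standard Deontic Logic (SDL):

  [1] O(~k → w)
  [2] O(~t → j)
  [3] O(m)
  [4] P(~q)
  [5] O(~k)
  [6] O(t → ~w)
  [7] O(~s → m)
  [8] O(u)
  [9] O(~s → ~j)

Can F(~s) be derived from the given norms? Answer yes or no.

Yes

Premise 5 states O(~k) outright.
From O(~k) and premise 1, O(~k → w), we obtain O(w).
Premise 6, O(t → ~w), contraposes to O(w → ~t); with O(w) we get O(~t).
From O(~t) and premise 2, O(~t → j), we obtain O(j).
The contrapositive of premise 9 (O(~s → ~j)) is O(j → s), and O(j) is already established, so O(s).
Premises 3, 4, 7, 8 do not contribute to this derivation.
So O(s) holds, i.e. F(~s). The claim follows.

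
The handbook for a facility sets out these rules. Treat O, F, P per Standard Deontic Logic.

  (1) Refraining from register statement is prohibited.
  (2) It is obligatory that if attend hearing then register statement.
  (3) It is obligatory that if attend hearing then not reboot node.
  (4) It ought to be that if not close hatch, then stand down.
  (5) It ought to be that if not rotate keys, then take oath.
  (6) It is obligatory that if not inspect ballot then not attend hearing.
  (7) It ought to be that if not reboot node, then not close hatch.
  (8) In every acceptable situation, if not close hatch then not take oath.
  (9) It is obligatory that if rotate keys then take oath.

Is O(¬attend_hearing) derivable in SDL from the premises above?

Yes

Premises 5 and 9 cover both cases: O(¬rotate_keys → take_oath) and O(rotate_keys → take_oath). Since ¬rotate_keys ∨ rotate_keys is a tautology, O(take_oath) follows.
Premise 8, O(¬close_hatch → ¬take_oath), contraposes to O(take_oath → close_hatch); with O(take_oath) we get O(close_hatch).
Premise 7, O(¬reboot_node → ¬close_hatch), contraposes to O(close_hatch → reboot_node); with O(close_hatch) we get O(reboot_node).
Premise 3 is O(attend_hearing → ¬reboot_node); contrapositively O(reboot_node → ¬attend_hearing). Since O(reboot_node) holds, K gives O(¬attend_hearing).
Premises 1, 2, 4, 6 do not contribute to this derivation.
So O(¬attend_hearing) follows.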